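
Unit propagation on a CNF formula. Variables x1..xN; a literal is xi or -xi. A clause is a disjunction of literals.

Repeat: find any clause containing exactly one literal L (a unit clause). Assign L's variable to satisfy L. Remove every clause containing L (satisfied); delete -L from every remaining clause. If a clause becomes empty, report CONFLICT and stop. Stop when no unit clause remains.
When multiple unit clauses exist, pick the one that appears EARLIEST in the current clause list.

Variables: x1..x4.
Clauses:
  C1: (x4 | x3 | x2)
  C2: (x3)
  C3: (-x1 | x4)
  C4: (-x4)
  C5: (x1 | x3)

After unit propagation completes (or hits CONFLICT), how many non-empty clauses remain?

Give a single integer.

unit clause [3] forces x3=T; simplify:
  satisfied 3 clause(s); 2 remain; assigned so far: [3]
unit clause [-4] forces x4=F; simplify:
  drop 4 from [-1, 4] -> [-1]
  satisfied 1 clause(s); 1 remain; assigned so far: [3, 4]
unit clause [-1] forces x1=F; simplify:
  satisfied 1 clause(s); 0 remain; assigned so far: [1, 3, 4]

Answer: 0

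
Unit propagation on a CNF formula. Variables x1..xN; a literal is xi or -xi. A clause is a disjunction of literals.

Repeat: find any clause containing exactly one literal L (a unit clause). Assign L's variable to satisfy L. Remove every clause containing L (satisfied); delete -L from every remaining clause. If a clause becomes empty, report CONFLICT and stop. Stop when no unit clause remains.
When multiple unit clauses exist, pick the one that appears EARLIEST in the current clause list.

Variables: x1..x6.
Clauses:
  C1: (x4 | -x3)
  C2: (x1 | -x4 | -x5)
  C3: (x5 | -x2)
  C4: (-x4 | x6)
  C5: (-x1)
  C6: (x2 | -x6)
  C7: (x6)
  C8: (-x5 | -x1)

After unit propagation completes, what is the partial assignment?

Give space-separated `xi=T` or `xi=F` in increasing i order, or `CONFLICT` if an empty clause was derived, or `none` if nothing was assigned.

unit clause [-1] forces x1=F; simplify:
  drop 1 from [1, -4, -5] -> [-4, -5]
  satisfied 2 clause(s); 6 remain; assigned so far: [1]
unit clause [6] forces x6=T; simplify:
  drop -6 from [2, -6] -> [2]
  satisfied 2 clause(s); 4 remain; assigned so far: [1, 6]
unit clause [2] forces x2=T; simplify:
  drop -2 from [5, -2] -> [5]
  satisfied 1 clause(s); 3 remain; assigned so far: [1, 2, 6]
unit clause [5] forces x5=T; simplify:
  drop -5 from [-4, -5] -> [-4]
  satisfied 1 clause(s); 2 remain; assigned so far: [1, 2, 5, 6]
unit clause [-4] forces x4=F; simplify:
  drop 4 from [4, -3] -> [-3]
  satisfied 1 clause(s); 1 remain; assigned so far: [1, 2, 4, 5, 6]
unit clause [-3] forces x3=F; simplify:
  satisfied 1 clause(s); 0 remain; assigned so far: [1, 2, 3, 4, 5, 6]

Answer: x1=F x2=T x3=F x4=F x5=T x6=T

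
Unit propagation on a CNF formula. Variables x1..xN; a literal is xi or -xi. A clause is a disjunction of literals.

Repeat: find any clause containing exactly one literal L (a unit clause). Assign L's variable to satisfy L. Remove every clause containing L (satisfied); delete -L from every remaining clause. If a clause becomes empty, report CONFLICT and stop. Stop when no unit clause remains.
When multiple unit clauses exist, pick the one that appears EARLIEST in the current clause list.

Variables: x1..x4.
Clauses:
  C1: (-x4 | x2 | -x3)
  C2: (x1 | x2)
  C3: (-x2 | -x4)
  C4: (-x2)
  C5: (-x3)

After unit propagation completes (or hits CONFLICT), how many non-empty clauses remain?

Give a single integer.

Answer: 0

Derivation:
unit clause [-2] forces x2=F; simplify:
  drop 2 from [-4, 2, -3] -> [-4, -3]
  drop 2 from [1, 2] -> [1]
  satisfied 2 clause(s); 3 remain; assigned so far: [2]
unit clause [1] forces x1=T; simplify:
  satisfied 1 clause(s); 2 remain; assigned so far: [1, 2]
unit clause [-3] forces x3=F; simplify:
  satisfied 2 clause(s); 0 remain; assigned so far: [1, 2, 3]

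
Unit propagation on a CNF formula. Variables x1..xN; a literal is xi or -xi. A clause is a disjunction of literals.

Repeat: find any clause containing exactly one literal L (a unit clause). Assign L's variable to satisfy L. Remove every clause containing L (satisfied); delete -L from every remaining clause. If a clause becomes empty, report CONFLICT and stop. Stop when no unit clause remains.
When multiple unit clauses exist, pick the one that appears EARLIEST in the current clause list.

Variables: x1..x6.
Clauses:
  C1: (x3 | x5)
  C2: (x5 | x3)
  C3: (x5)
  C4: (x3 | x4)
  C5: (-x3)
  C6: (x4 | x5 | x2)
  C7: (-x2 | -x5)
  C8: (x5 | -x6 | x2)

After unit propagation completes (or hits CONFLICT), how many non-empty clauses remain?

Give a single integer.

unit clause [5] forces x5=T; simplify:
  drop -5 from [-2, -5] -> [-2]
  satisfied 5 clause(s); 3 remain; assigned so far: [5]
unit clause [-3] forces x3=F; simplify:
  drop 3 from [3, 4] -> [4]
  satisfied 1 clause(s); 2 remain; assigned so far: [3, 5]
unit clause [4] forces x4=T; simplify:
  satisfied 1 clause(s); 1 remain; assigned so far: [3, 4, 5]
unit clause [-2] forces x2=F; simplify:
  satisfied 1 clause(s); 0 remain; assigned so far: [2, 3, 4, 5]

Answer: 0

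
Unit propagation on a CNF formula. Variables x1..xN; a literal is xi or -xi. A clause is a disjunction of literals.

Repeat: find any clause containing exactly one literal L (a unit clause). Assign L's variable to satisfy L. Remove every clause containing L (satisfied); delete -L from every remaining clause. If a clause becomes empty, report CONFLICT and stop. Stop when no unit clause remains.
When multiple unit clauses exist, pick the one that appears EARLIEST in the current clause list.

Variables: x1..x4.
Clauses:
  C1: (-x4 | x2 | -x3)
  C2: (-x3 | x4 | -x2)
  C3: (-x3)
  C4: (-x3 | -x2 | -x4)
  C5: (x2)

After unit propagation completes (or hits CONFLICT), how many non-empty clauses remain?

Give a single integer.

Answer: 0

Derivation:
unit clause [-3] forces x3=F; simplify:
  satisfied 4 clause(s); 1 remain; assigned so far: [3]
unit clause [2] forces x2=T; simplify:
  satisfied 1 clause(s); 0 remain; assigned so far: [2, 3]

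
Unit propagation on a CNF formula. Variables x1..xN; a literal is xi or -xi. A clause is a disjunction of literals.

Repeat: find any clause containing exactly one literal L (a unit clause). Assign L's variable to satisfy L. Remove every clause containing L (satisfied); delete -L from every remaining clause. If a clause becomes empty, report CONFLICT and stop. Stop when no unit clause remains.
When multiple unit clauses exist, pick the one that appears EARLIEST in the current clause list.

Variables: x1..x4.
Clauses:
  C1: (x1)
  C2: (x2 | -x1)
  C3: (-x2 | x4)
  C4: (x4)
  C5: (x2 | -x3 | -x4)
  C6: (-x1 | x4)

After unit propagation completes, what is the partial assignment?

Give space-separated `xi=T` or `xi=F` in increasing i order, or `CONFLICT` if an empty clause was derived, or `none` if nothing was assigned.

unit clause [1] forces x1=T; simplify:
  drop -1 from [2, -1] -> [2]
  drop -1 from [-1, 4] -> [4]
  satisfied 1 clause(s); 5 remain; assigned so far: [1]
unit clause [2] forces x2=T; simplify:
  drop -2 from [-2, 4] -> [4]
  satisfied 2 clause(s); 3 remain; assigned so far: [1, 2]
unit clause [4] forces x4=T; simplify:
  satisfied 3 clause(s); 0 remain; assigned so far: [1, 2, 4]

Answer: x1=T x2=T x4=T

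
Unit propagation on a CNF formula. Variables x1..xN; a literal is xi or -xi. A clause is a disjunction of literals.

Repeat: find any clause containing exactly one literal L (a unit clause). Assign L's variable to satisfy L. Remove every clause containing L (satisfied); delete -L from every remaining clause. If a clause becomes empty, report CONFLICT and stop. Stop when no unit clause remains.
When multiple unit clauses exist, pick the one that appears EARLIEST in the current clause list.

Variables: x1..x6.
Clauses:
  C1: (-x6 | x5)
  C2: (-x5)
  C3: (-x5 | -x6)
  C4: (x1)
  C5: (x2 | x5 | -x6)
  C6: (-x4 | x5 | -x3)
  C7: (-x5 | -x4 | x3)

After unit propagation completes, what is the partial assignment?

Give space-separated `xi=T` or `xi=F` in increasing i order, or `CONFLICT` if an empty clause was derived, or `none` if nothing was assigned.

Answer: x1=T x5=F x6=F

Derivation:
unit clause [-5] forces x5=F; simplify:
  drop 5 from [-6, 5] -> [-6]
  drop 5 from [2, 5, -6] -> [2, -6]
  drop 5 from [-4, 5, -3] -> [-4, -3]
  satisfied 3 clause(s); 4 remain; assigned so far: [5]
unit clause [-6] forces x6=F; simplify:
  satisfied 2 clause(s); 2 remain; assigned so far: [5, 6]
unit clause [1] forces x1=T; simplify:
  satisfied 1 clause(s); 1 remain; assigned so far: [1, 5, 6]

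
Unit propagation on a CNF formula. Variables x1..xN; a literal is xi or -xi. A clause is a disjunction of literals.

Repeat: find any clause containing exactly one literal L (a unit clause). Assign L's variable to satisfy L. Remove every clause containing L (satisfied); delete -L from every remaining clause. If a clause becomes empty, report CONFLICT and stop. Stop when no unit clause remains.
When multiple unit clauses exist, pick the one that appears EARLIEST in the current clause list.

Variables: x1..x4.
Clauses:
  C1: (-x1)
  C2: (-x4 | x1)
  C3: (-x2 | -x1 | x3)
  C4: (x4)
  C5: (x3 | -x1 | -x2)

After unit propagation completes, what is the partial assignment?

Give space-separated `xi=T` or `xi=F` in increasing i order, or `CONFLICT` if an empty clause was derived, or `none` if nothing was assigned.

Answer: CONFLICT

Derivation:
unit clause [-1] forces x1=F; simplify:
  drop 1 from [-4, 1] -> [-4]
  satisfied 3 clause(s); 2 remain; assigned so far: [1]
unit clause [-4] forces x4=F; simplify:
  drop 4 from [4] -> [] (empty!)
  satisfied 1 clause(s); 1 remain; assigned so far: [1, 4]
CONFLICT (empty clause)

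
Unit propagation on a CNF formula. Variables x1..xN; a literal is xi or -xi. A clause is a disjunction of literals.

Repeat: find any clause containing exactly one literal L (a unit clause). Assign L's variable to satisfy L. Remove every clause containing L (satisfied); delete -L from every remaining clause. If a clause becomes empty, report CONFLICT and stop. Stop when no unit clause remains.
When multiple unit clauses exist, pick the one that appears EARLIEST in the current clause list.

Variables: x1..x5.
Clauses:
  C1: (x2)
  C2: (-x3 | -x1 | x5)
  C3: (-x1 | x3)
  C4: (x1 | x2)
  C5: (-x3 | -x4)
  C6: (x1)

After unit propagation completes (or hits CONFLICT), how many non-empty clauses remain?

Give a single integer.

unit clause [2] forces x2=T; simplify:
  satisfied 2 clause(s); 4 remain; assigned so far: [2]
unit clause [1] forces x1=T; simplify:
  drop -1 from [-3, -1, 5] -> [-3, 5]
  drop -1 from [-1, 3] -> [3]
  satisfied 1 clause(s); 3 remain; assigned so far: [1, 2]
unit clause [3] forces x3=T; simplify:
  drop -3 from [-3, 5] -> [5]
  drop -3 from [-3, -4] -> [-4]
  satisfied 1 clause(s); 2 remain; assigned so far: [1, 2, 3]
unit clause [5] forces x5=T; simplify:
  satisfied 1 clause(s); 1 remain; assigned so far: [1, 2, 3, 5]
unit clause [-4] forces x4=F; simplify:
  satisfied 1 clause(s); 0 remain; assigned so far: [1, 2, 3, 4, 5]

Answer: 0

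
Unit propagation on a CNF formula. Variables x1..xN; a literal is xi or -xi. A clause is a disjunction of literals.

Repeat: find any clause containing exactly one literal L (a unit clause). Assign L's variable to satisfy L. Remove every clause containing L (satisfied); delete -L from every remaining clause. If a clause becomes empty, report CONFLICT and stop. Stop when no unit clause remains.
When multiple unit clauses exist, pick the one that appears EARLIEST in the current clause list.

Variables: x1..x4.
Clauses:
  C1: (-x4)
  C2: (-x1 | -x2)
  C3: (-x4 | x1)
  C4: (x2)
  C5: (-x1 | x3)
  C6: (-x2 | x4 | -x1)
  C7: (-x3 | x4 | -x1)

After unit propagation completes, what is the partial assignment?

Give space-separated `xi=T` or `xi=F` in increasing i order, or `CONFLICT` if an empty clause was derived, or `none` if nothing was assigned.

unit clause [-4] forces x4=F; simplify:
  drop 4 from [-2, 4, -1] -> [-2, -1]
  drop 4 from [-3, 4, -1] -> [-3, -1]
  satisfied 2 clause(s); 5 remain; assigned so far: [4]
unit clause [2] forces x2=T; simplify:
  drop -2 from [-1, -2] -> [-1]
  drop -2 from [-2, -1] -> [-1]
  satisfied 1 clause(s); 4 remain; assigned so far: [2, 4]
unit clause [-1] forces x1=F; simplify:
  satisfied 4 clause(s); 0 remain; assigned so far: [1, 2, 4]

Answer: x1=F x2=T x4=F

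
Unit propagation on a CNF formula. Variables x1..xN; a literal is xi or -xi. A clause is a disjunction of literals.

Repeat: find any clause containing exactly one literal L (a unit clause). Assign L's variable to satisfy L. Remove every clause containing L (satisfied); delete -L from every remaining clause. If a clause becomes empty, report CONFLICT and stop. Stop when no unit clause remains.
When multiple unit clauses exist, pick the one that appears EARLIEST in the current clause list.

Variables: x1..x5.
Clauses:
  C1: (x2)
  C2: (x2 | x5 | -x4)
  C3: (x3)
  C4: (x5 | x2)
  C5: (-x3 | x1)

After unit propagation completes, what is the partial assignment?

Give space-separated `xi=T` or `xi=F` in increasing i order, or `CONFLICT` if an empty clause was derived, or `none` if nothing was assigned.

unit clause [2] forces x2=T; simplify:
  satisfied 3 clause(s); 2 remain; assigned so far: [2]
unit clause [3] forces x3=T; simplify:
  drop -3 from [-3, 1] -> [1]
  satisfied 1 clause(s); 1 remain; assigned so far: [2, 3]
unit clause [1] forces x1=T; simplify:
  satisfied 1 clause(s); 0 remain; assigned so far: [1, 2, 3]

Answer: x1=T x2=T x3=T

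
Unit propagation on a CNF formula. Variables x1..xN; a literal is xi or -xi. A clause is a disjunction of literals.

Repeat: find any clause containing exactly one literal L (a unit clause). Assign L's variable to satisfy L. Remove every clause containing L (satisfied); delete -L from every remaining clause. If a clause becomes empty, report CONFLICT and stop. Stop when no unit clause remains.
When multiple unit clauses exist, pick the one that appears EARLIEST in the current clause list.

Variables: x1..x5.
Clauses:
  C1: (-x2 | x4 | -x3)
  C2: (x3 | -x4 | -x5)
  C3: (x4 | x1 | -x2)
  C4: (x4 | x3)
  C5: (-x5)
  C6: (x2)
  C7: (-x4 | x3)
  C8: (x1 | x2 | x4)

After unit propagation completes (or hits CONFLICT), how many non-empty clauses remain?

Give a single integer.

Answer: 4

Derivation:
unit clause [-5] forces x5=F; simplify:
  satisfied 2 clause(s); 6 remain; assigned so far: [5]
unit clause [2] forces x2=T; simplify:
  drop -2 from [-2, 4, -3] -> [4, -3]
  drop -2 from [4, 1, -2] -> [4, 1]
  satisfied 2 clause(s); 4 remain; assigned so far: [2, 5]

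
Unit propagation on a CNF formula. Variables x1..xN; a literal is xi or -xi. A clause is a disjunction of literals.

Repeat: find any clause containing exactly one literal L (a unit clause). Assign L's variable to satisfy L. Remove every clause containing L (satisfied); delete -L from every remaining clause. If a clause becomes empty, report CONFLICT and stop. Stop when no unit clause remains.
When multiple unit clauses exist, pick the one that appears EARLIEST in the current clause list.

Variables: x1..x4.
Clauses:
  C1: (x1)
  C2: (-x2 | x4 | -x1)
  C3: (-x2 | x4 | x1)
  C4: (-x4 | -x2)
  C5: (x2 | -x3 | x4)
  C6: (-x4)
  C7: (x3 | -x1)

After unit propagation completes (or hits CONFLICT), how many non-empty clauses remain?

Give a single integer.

unit clause [1] forces x1=T; simplify:
  drop -1 from [-2, 4, -1] -> [-2, 4]
  drop -1 from [3, -1] -> [3]
  satisfied 2 clause(s); 5 remain; assigned so far: [1]
unit clause [-4] forces x4=F; simplify:
  drop 4 from [-2, 4] -> [-2]
  drop 4 from [2, -3, 4] -> [2, -3]
  satisfied 2 clause(s); 3 remain; assigned so far: [1, 4]
unit clause [-2] forces x2=F; simplify:
  drop 2 from [2, -3] -> [-3]
  satisfied 1 clause(s); 2 remain; assigned so far: [1, 2, 4]
unit clause [-3] forces x3=F; simplify:
  drop 3 from [3] -> [] (empty!)
  satisfied 1 clause(s); 1 remain; assigned so far: [1, 2, 3, 4]
CONFLICT (empty clause)

Answer: 0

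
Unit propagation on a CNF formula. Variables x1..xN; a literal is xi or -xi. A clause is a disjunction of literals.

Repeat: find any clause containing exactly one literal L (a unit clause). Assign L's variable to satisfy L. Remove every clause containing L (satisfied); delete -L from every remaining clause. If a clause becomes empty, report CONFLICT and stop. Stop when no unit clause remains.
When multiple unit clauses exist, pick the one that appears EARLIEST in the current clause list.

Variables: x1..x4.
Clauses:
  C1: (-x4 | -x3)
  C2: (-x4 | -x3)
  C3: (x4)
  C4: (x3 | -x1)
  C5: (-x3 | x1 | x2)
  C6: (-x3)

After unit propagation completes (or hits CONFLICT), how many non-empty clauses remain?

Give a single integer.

unit clause [4] forces x4=T; simplify:
  drop -4 from [-4, -3] -> [-3]
  drop -4 from [-4, -3] -> [-3]
  satisfied 1 clause(s); 5 remain; assigned so far: [4]
unit clause [-3] forces x3=F; simplify:
  drop 3 from [3, -1] -> [-1]
  satisfied 4 clause(s); 1 remain; assigned so far: [3, 4]
unit clause [-1] forces x1=F; simplify:
  satisfied 1 clause(s); 0 remain; assigned so far: [1, 3, 4]

Answer: 0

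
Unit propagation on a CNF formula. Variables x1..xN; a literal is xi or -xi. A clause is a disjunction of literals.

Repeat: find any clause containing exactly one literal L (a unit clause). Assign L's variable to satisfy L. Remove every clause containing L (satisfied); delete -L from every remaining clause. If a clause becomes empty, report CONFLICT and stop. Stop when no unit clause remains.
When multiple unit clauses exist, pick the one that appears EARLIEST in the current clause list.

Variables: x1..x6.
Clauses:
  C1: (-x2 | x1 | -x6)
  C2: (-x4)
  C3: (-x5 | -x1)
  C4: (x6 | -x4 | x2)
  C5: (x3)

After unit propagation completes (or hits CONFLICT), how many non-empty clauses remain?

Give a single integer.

Answer: 2

Derivation:
unit clause [-4] forces x4=F; simplify:
  satisfied 2 clause(s); 3 remain; assigned so far: [4]
unit clause [3] forces x3=T; simplify:
  satisfied 1 clause(s); 2 remain; assigned so far: [3, 4]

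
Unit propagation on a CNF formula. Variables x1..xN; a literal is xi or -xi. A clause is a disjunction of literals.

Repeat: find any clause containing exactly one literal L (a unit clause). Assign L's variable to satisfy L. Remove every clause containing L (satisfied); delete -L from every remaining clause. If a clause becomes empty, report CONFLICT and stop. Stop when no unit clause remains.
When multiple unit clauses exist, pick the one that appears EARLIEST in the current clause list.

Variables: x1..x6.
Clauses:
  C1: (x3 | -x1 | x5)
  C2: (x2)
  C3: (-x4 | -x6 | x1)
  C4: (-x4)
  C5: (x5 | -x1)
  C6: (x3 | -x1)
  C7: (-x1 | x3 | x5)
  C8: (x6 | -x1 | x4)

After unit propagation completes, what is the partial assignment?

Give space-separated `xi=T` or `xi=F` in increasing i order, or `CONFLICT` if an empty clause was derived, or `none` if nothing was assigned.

Answer: x2=T x4=F

Derivation:
unit clause [2] forces x2=T; simplify:
  satisfied 1 clause(s); 7 remain; assigned so far: [2]
unit clause [-4] forces x4=F; simplify:
  drop 4 from [6, -1, 4] -> [6, -1]
  satisfied 2 clause(s); 5 remain; assigned so far: [2, 4]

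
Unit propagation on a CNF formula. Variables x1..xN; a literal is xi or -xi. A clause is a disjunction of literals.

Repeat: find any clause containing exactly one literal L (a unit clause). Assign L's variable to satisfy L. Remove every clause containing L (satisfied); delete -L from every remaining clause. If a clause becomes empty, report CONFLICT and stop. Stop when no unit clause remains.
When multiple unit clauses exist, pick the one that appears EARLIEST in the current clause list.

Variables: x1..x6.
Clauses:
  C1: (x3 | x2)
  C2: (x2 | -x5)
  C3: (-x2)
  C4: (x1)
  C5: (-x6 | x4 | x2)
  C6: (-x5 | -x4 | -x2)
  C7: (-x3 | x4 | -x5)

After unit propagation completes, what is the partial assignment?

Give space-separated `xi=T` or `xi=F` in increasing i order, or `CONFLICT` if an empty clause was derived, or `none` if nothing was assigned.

Answer: x1=T x2=F x3=T x5=F

Derivation:
unit clause [-2] forces x2=F; simplify:
  drop 2 from [3, 2] -> [3]
  drop 2 from [2, -5] -> [-5]
  drop 2 from [-6, 4, 2] -> [-6, 4]
  satisfied 2 clause(s); 5 remain; assigned so far: [2]
unit clause [3] forces x3=T; simplify:
  drop -3 from [-3, 4, -5] -> [4, -5]
  satisfied 1 clause(s); 4 remain; assigned so far: [2, 3]
unit clause [-5] forces x5=F; simplify:
  satisfied 2 clause(s); 2 remain; assigned so far: [2, 3, 5]
unit clause [1] forces x1=T; simplify:
  satisfied 1 clause(s); 1 remain; assigned so far: [1, 2, 3, 5]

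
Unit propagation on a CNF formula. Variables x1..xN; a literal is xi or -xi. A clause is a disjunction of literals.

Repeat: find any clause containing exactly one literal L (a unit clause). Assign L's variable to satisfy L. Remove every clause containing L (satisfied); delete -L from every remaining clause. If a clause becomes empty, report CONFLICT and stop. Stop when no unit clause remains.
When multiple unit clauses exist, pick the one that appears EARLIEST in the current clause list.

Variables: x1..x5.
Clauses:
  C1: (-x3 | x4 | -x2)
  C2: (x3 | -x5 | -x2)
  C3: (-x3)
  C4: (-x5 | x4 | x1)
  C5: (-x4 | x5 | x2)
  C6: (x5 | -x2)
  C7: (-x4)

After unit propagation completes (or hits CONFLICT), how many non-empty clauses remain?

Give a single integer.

Answer: 3

Derivation:
unit clause [-3] forces x3=F; simplify:
  drop 3 from [3, -5, -2] -> [-5, -2]
  satisfied 2 clause(s); 5 remain; assigned so far: [3]
unit clause [-4] forces x4=F; simplify:
  drop 4 from [-5, 4, 1] -> [-5, 1]
  satisfied 2 clause(s); 3 remain; assigned so far: [3, 4]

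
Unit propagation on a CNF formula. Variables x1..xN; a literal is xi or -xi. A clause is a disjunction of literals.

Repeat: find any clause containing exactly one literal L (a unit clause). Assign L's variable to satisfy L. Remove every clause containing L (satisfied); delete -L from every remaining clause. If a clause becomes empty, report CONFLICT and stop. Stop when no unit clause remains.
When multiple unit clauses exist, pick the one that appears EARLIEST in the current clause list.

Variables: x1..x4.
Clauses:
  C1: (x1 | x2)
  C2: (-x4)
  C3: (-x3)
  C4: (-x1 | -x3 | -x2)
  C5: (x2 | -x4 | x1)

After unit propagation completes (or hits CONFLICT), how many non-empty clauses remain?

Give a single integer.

Answer: 1

Derivation:
unit clause [-4] forces x4=F; simplify:
  satisfied 2 clause(s); 3 remain; assigned so far: [4]
unit clause [-3] forces x3=F; simplify:
  satisfied 2 clause(s); 1 remain; assigned so far: [3, 4]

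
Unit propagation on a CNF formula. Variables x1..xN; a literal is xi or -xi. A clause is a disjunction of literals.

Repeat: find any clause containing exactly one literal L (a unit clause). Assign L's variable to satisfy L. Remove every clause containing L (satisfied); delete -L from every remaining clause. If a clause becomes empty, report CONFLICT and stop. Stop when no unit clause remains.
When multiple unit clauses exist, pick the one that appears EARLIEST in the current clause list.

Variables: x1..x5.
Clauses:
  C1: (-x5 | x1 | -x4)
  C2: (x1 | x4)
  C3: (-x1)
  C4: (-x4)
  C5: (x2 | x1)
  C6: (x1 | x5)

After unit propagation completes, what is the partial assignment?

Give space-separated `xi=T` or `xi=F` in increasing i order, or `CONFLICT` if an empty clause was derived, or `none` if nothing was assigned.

Answer: CONFLICT

Derivation:
unit clause [-1] forces x1=F; simplify:
  drop 1 from [-5, 1, -4] -> [-5, -4]
  drop 1 from [1, 4] -> [4]
  drop 1 from [2, 1] -> [2]
  drop 1 from [1, 5] -> [5]
  satisfied 1 clause(s); 5 remain; assigned so far: [1]
unit clause [4] forces x4=T; simplify:
  drop -4 from [-5, -4] -> [-5]
  drop -4 from [-4] -> [] (empty!)
  satisfied 1 clause(s); 4 remain; assigned so far: [1, 4]
CONFLICT (empty clause)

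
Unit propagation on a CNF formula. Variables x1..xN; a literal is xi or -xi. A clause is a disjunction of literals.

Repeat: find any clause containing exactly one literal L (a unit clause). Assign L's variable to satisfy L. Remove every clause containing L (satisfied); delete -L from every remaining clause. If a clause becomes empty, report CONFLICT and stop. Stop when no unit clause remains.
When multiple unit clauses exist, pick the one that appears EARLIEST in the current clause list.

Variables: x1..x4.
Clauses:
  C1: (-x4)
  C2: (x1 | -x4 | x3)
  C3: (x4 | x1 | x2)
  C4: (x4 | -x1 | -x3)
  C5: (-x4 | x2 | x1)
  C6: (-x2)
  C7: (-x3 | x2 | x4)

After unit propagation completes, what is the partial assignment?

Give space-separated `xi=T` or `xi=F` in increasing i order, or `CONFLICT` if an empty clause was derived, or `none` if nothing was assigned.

Answer: x1=T x2=F x3=F x4=F

Derivation:
unit clause [-4] forces x4=F; simplify:
  drop 4 from [4, 1, 2] -> [1, 2]
  drop 4 from [4, -1, -3] -> [-1, -3]
  drop 4 from [-3, 2, 4] -> [-3, 2]
  satisfied 3 clause(s); 4 remain; assigned so far: [4]
unit clause [-2] forces x2=F; simplify:
  drop 2 from [1, 2] -> [1]
  drop 2 from [-3, 2] -> [-3]
  satisfied 1 clause(s); 3 remain; assigned so far: [2, 4]
unit clause [1] forces x1=T; simplify:
  drop -1 from [-1, -3] -> [-3]
  satisfied 1 clause(s); 2 remain; assigned so far: [1, 2, 4]
unit clause [-3] forces x3=F; simplify:
  satisfied 2 clause(s); 0 remain; assigned so far: [1, 2, 3, 4]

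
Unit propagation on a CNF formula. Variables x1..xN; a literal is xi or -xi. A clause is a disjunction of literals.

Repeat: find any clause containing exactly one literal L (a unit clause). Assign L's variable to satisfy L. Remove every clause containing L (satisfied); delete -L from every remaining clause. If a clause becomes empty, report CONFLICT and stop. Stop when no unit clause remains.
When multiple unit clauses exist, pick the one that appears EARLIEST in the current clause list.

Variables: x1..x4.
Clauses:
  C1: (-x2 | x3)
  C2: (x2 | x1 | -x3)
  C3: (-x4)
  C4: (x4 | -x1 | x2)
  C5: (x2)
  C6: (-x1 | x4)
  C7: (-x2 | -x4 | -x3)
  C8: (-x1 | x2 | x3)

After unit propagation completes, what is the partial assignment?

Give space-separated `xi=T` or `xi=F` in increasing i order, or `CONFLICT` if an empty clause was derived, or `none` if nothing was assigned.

Answer: x1=F x2=T x3=T x4=F

Derivation:
unit clause [-4] forces x4=F; simplify:
  drop 4 from [4, -1, 2] -> [-1, 2]
  drop 4 from [-1, 4] -> [-1]
  satisfied 2 clause(s); 6 remain; assigned so far: [4]
unit clause [2] forces x2=T; simplify:
  drop -2 from [-2, 3] -> [3]
  satisfied 4 clause(s); 2 remain; assigned so far: [2, 4]
unit clause [3] forces x3=T; simplify:
  satisfied 1 clause(s); 1 remain; assigned so far: [2, 3, 4]
unit clause [-1] forces x1=F; simplify:
  satisfied 1 clause(s); 0 remain; assigned so far: [1, 2, 3, 4]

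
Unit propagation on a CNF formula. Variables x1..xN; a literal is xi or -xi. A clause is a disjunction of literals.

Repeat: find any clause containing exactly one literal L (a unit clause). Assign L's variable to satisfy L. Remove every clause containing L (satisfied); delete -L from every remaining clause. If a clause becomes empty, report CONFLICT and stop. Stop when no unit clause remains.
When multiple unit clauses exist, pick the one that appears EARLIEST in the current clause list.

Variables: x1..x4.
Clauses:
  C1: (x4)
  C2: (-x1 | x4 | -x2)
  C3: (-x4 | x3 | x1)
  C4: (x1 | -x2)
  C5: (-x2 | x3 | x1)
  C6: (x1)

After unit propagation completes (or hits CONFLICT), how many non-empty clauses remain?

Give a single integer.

unit clause [4] forces x4=T; simplify:
  drop -4 from [-4, 3, 1] -> [3, 1]
  satisfied 2 clause(s); 4 remain; assigned so far: [4]
unit clause [1] forces x1=T; simplify:
  satisfied 4 clause(s); 0 remain; assigned so far: [1, 4]

Answer: 0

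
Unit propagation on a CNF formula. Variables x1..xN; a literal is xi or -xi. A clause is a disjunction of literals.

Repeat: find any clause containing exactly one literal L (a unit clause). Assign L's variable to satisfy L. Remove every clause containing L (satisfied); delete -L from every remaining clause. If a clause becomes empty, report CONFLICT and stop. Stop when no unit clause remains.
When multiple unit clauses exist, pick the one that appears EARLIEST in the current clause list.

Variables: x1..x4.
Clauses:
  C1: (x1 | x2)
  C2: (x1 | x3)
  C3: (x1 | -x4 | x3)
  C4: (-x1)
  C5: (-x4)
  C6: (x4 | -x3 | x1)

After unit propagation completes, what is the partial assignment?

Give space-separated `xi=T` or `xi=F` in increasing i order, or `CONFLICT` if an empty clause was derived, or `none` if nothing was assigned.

unit clause [-1] forces x1=F; simplify:
  drop 1 from [1, 2] -> [2]
  drop 1 from [1, 3] -> [3]
  drop 1 from [1, -4, 3] -> [-4, 3]
  drop 1 from [4, -3, 1] -> [4, -3]
  satisfied 1 clause(s); 5 remain; assigned so far: [1]
unit clause [2] forces x2=T; simplify:
  satisfied 1 clause(s); 4 remain; assigned so far: [1, 2]
unit clause [3] forces x3=T; simplify:
  drop -3 from [4, -3] -> [4]
  satisfied 2 clause(s); 2 remain; assigned so far: [1, 2, 3]
unit clause [-4] forces x4=F; simplify:
  drop 4 from [4] -> [] (empty!)
  satisfied 1 clause(s); 1 remain; assigned so far: [1, 2, 3, 4]
CONFLICT (empty clause)

Answer: CONFLICT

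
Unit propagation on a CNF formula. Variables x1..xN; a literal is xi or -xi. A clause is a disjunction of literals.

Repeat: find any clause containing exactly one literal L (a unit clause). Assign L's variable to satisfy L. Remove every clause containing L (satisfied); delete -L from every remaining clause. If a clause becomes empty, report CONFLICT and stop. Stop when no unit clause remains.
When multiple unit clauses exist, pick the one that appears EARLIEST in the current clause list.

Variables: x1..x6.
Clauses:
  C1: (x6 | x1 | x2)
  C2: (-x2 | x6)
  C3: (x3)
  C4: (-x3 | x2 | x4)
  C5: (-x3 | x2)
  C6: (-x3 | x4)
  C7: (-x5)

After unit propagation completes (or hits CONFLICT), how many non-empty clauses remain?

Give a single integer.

unit clause [3] forces x3=T; simplify:
  drop -3 from [-3, 2, 4] -> [2, 4]
  drop -3 from [-3, 2] -> [2]
  drop -3 from [-3, 4] -> [4]
  satisfied 1 clause(s); 6 remain; assigned so far: [3]
unit clause [2] forces x2=T; simplify:
  drop -2 from [-2, 6] -> [6]
  satisfied 3 clause(s); 3 remain; assigned so far: [2, 3]
unit clause [6] forces x6=T; simplify:
  satisfied 1 clause(s); 2 remain; assigned so far: [2, 3, 6]
unit clause [4] forces x4=T; simplify:
  satisfied 1 clause(s); 1 remain; assigned so far: [2, 3, 4, 6]
unit clause [-5] forces x5=F; simplify:
  satisfied 1 clause(s); 0 remain; assigned so far: [2, 3, 4, 5, 6]

Answer: 0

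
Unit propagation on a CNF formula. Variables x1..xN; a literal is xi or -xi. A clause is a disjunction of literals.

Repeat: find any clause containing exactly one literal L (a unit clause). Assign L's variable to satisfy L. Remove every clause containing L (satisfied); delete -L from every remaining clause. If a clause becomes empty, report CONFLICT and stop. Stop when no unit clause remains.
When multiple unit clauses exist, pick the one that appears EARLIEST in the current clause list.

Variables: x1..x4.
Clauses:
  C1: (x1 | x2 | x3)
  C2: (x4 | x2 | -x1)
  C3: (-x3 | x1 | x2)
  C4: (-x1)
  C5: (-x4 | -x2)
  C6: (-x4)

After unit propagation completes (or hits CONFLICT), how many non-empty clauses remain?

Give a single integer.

unit clause [-1] forces x1=F; simplify:
  drop 1 from [1, 2, 3] -> [2, 3]
  drop 1 from [-3, 1, 2] -> [-3, 2]
  satisfied 2 clause(s); 4 remain; assigned so far: [1]
unit clause [-4] forces x4=F; simplify:
  satisfied 2 clause(s); 2 remain; assigned so far: [1, 4]

Answer: 2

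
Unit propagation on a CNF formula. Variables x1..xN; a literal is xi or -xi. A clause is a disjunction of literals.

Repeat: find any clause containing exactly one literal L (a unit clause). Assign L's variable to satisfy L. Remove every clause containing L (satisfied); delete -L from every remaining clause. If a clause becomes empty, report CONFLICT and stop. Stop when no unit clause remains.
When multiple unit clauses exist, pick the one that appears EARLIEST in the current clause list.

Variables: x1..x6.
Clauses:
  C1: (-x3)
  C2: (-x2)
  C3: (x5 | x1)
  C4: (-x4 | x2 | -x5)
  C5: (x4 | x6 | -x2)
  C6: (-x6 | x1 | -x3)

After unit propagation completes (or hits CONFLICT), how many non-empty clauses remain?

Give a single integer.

Answer: 2

Derivation:
unit clause [-3] forces x3=F; simplify:
  satisfied 2 clause(s); 4 remain; assigned so far: [3]
unit clause [-2] forces x2=F; simplify:
  drop 2 from [-4, 2, -5] -> [-4, -5]
  satisfied 2 clause(s); 2 remain; assigned so far: [2, 3]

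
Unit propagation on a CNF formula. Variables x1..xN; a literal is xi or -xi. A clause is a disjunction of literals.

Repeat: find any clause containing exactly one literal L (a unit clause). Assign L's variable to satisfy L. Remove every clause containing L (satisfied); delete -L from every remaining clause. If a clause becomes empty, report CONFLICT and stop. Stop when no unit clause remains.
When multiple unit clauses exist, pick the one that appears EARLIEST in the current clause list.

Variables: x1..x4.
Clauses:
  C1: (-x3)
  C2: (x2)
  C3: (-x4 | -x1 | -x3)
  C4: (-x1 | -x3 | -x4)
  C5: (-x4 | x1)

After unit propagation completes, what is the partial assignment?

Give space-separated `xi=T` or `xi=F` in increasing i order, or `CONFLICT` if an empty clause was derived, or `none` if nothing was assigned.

unit clause [-3] forces x3=F; simplify:
  satisfied 3 clause(s); 2 remain; assigned so far: [3]
unit clause [2] forces x2=T; simplify:
  satisfied 1 clause(s); 1 remain; assigned so far: [2, 3]

Answer: x2=T x3=F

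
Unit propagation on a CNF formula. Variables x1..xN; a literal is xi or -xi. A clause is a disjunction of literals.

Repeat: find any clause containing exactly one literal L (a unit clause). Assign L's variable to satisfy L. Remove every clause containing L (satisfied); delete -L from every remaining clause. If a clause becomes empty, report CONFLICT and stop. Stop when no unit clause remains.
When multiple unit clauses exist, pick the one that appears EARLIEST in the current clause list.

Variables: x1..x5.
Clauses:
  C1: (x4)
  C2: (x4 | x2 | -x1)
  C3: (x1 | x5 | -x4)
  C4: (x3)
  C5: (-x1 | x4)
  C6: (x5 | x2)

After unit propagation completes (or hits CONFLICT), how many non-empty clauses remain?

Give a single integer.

Answer: 2

Derivation:
unit clause [4] forces x4=T; simplify:
  drop -4 from [1, 5, -4] -> [1, 5]
  satisfied 3 clause(s); 3 remain; assigned so far: [4]
unit clause [3] forces x3=T; simplify:
  satisfied 1 clause(s); 2 remain; assigned so far: [3, 4]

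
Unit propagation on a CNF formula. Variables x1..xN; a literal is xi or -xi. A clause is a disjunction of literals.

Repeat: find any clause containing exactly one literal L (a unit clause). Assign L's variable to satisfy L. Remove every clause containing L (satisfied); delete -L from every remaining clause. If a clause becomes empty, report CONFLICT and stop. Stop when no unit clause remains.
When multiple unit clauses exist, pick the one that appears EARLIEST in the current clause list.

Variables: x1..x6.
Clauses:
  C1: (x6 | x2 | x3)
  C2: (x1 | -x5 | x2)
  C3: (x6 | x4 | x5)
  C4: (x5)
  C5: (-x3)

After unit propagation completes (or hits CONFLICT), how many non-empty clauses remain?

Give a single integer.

Answer: 2

Derivation:
unit clause [5] forces x5=T; simplify:
  drop -5 from [1, -5, 2] -> [1, 2]
  satisfied 2 clause(s); 3 remain; assigned so far: [5]
unit clause [-3] forces x3=F; simplify:
  drop 3 from [6, 2, 3] -> [6, 2]
  satisfied 1 clause(s); 2 remain; assigned so far: [3, 5]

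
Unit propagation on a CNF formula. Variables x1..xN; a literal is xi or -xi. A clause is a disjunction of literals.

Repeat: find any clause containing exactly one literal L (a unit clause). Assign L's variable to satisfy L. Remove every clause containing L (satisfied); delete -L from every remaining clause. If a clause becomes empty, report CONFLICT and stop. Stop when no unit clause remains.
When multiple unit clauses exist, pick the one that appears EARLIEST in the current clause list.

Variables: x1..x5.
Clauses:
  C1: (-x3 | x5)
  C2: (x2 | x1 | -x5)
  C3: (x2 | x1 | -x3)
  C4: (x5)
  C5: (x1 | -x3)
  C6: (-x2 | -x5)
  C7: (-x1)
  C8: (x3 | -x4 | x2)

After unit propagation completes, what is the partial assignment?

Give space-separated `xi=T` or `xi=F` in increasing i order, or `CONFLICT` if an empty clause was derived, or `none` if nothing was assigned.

unit clause [5] forces x5=T; simplify:
  drop -5 from [2, 1, -5] -> [2, 1]
  drop -5 from [-2, -5] -> [-2]
  satisfied 2 clause(s); 6 remain; assigned so far: [5]
unit clause [-2] forces x2=F; simplify:
  drop 2 from [2, 1] -> [1]
  drop 2 from [2, 1, -3] -> [1, -3]
  drop 2 from [3, -4, 2] -> [3, -4]
  satisfied 1 clause(s); 5 remain; assigned so far: [2, 5]
unit clause [1] forces x1=T; simplify:
  drop -1 from [-1] -> [] (empty!)
  satisfied 3 clause(s); 2 remain; assigned so far: [1, 2, 5]
CONFLICT (empty clause)

Answer: CONFLICT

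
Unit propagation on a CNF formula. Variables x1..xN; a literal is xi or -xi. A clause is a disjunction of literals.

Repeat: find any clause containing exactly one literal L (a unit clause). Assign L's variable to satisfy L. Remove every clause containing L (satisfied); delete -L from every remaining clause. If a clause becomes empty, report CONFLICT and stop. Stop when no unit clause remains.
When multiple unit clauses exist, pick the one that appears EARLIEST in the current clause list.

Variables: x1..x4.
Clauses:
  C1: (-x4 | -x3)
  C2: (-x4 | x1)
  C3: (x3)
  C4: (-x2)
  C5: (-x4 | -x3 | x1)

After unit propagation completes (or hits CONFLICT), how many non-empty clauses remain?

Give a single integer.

Answer: 0

Derivation:
unit clause [3] forces x3=T; simplify:
  drop -3 from [-4, -3] -> [-4]
  drop -3 from [-4, -3, 1] -> [-4, 1]
  satisfied 1 clause(s); 4 remain; assigned so far: [3]
unit clause [-4] forces x4=F; simplify:
  satisfied 3 clause(s); 1 remain; assigned so far: [3, 4]
unit clause [-2] forces x2=F; simplify:
  satisfied 1 clause(s); 0 remain; assigned so far: [2, 3, 4]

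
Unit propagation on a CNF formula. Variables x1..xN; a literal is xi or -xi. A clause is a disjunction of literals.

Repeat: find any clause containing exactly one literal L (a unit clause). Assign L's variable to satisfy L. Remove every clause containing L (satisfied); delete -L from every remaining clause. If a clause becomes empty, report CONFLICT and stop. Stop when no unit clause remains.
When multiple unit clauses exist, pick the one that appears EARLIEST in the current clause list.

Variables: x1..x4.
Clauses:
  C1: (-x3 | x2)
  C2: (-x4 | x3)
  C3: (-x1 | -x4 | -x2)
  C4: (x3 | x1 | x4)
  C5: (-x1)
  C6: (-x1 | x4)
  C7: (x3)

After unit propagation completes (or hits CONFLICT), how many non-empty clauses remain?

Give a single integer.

Answer: 0

Derivation:
unit clause [-1] forces x1=F; simplify:
  drop 1 from [3, 1, 4] -> [3, 4]
  satisfied 3 clause(s); 4 remain; assigned so far: [1]
unit clause [3] forces x3=T; simplify:
  drop -3 from [-3, 2] -> [2]
  satisfied 3 clause(s); 1 remain; assigned so far: [1, 3]
unit clause [2] forces x2=T; simplify:
  satisfied 1 clause(s); 0 remain; assigned so far: [1, 2, 3]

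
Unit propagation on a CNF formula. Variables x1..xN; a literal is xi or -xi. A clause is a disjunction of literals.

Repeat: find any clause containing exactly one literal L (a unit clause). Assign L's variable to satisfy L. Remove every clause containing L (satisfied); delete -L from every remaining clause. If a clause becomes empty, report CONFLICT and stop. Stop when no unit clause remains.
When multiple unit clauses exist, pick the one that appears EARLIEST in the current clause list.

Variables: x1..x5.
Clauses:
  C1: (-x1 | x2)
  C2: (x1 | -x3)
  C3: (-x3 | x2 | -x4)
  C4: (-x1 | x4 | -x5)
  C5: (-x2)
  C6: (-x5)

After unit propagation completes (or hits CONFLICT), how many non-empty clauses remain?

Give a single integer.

Answer: 0

Derivation:
unit clause [-2] forces x2=F; simplify:
  drop 2 from [-1, 2] -> [-1]
  drop 2 from [-3, 2, -4] -> [-3, -4]
  satisfied 1 clause(s); 5 remain; assigned so far: [2]
unit clause [-1] forces x1=F; simplify:
  drop 1 from [1, -3] -> [-3]
  satisfied 2 clause(s); 3 remain; assigned so far: [1, 2]
unit clause [-3] forces x3=F; simplify:
  satisfied 2 clause(s); 1 remain; assigned so far: [1, 2, 3]
unit clause [-5] forces x5=F; simplify:
  satisfied 1 clause(s); 0 remain; assigned so far: [1, 2, 3, 5]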